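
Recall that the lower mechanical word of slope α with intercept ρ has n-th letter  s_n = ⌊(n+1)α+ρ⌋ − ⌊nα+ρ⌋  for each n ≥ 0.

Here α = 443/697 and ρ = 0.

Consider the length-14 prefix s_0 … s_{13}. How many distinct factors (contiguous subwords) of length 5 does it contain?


t_n = ⌊(n·443)/697⌋ for n = 0 … 14:
  n=0…9: ⌊0/697⌋=0 ⌊443/697⌋=0 ⌊886/697⌋=1 ⌊1329/697⌋=1 ⌊1772/697⌋=2 ⌊2215/697⌋=3 ⌊2658/697⌋=3 ⌊3101/697⌋=4 ⌊3544/697⌋=5 ⌊3987/697⌋=5
  n=10…14: ⌊4430/697⌋=6 ⌊4873/697⌋=6 ⌊5316/697⌋=7 ⌊5759/697⌋=8 ⌊6202/697⌋=8
s_n = t_(n+1) − t_n for n = 0 … 13 gives
prefix = 01011011010110
slide a length-5 window over [0..4] … [9..13] (10 windows); first occurrence of each distinct factor:
  [  0..  4] 01011
  [  1..  5] 10110
  [  2..  6] 01101
  [  3..  7] 11011
  [  6.. 10] 11010
  [  7.. 11] 10101
  (the other 4 windows repeat one of these)
distinct factors: {01011, 01101, 10101, 10110, 11010, 11011}
count = 6  (Sturmian bound for length 5 is 6)

6


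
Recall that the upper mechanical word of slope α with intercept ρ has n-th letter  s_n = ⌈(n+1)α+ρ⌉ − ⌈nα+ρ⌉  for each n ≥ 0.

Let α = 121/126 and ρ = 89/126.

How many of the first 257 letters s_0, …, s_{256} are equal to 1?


247

#1s = Σ_{n=0}^{256} s_n = Σ_{n=0}^{256} (⌈(n+1)α+ρ⌉ − ⌈nα+ρ⌉)
the sum telescopes: every ⌈nα+ρ⌉ with 0 < n < 257 appears once with + and once with −, leaving ⌈257α+ρ⌉ − ⌈0·α+ρ⌉
257α + ρ = (257·121 + 89) / 126 = 31186/126
ρ = 89/126
⌈31186/126⌉ = 248,  ⌈89/126⌉ = 1
#1s = 248 − 1 = 247


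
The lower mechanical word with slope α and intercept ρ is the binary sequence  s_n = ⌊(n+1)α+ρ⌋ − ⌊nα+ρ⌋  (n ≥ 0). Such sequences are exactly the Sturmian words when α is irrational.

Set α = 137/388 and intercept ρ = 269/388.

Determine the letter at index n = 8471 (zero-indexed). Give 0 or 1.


1

(n+1)α + ρ = (8472·137 + 269) / 388 = 1160933/388
nα + ρ     = (8471·137 + 269) / 388 = 1160796/388
⌊1160933/388⌋ = 2992,  ⌊1160796/388⌋ = 2991
s_{8471} = 2992 − 2991 = 1


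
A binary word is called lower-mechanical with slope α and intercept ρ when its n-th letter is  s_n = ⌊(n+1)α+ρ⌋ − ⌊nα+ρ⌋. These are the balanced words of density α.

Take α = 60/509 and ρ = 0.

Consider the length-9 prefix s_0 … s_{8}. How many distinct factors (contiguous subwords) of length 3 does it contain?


t_n = ⌊(n·60)/509⌋ for n = 0 … 9:
  n=0…9: ⌊0/509⌋=0 ⌊60/509⌋=0 ⌊120/509⌋=0 ⌊180/509⌋=0 ⌊240/509⌋=0 ⌊300/509⌋=0 ⌊360/509⌋=0 ⌊420/509⌋=0 ⌊480/509⌋=0 ⌊540/509⌋=1
s_n = t_(n+1) − t_n for n = 0 … 8 gives
prefix = 000000001
slide a length-3 window over [0..2] … [6..8] (7 windows); first occurrence of each distinct factor:
  [  0..  2] 000
  [  6..  8] 001
  (the other 5 windows repeat one of these)
distinct factors: {000, 001}
count = 2  (Sturmian bound for length 3 is 4)

2


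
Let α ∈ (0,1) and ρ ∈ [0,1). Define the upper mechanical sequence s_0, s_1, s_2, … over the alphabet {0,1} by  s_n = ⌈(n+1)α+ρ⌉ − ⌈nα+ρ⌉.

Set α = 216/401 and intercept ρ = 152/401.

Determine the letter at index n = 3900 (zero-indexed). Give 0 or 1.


0

(n+1)α + ρ = (3901·216 + 152) / 401 = 842768/401
nα + ρ     = (3900·216 + 152) / 401 = 842552/401
⌈842768/401⌉ = 2102,  ⌈842552/401⌉ = 2102
s_{3900} = 2102 − 2102 = 0


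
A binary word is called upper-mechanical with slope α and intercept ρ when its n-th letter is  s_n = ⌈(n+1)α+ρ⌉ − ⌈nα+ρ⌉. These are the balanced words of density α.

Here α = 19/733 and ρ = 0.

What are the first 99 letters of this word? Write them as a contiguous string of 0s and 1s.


n=0: ⌈(1·19)/733⌉ − ⌈(0·19)/733⌉ = ⌈19/733⌉ − ⌈0/733⌉ = 1 − 0 = 1
n=1: ⌈(2·19)/733⌉ − ⌈(1·19)/733⌉ = ⌈38/733⌉ − ⌈19/733⌉ = 1 − 1 = 0
n=2: ⌈(3·19)/733⌉ − ⌈(2·19)/733⌉ = ⌈57/733⌉ − ⌈38/733⌉ = 1 − 1 = 0
n=3: ⌈(4·19)/733⌉ − ⌈(3·19)/733⌉ = ⌈76/733⌉ − ⌈57/733⌉ = 1 − 1 = 0
n=4: ⌈(5·19)/733⌉ − ⌈(4·19)/733⌉ = ⌈95/733⌉ − ⌈76/733⌉ = 1 − 1 = 0
n=5: ⌈(6·19)/733⌉ − ⌈(5·19)/733⌉ = ⌈114/733⌉ − ⌈95/733⌉ = 1 − 1 = 0
n=6: ⌈(7·19)/733⌉ − ⌈(6·19)/733⌉ = ⌈133/733⌉ − ⌈114/733⌉ = 1 − 1 = 0
n=7: ⌈(8·19)/733⌉ − ⌈(7·19)/733⌉ = ⌈152/733⌉ − ⌈133/733⌉ = 1 − 1 = 0
n=8: ⌈(9·19)/733⌉ − ⌈(8·19)/733⌉ = ⌈171/733⌉ − ⌈152/733⌉ = 1 − 1 = 0
n=9: ⌈(10·19)/733⌉ − ⌈(9·19)/733⌉ = ⌈190/733⌉ − ⌈171/733⌉ = 1 − 1 = 0
n=10: ⌈(11·19)/733⌉ − ⌈(10·19)/733⌉ = ⌈209/733⌉ − ⌈190/733⌉ = 1 − 1 = 0
n=11: ⌈(12·19)/733⌉ − ⌈(11·19)/733⌉ = ⌈228/733⌉ − ⌈209/733⌉ = 1 − 1 = 0
n=12: ⌈(13·19)/733⌉ − ⌈(12·19)/733⌉ = ⌈247/733⌉ − ⌈228/733⌉ = 1 − 1 = 0
n=13: ⌈(14·19)/733⌉ − ⌈(13·19)/733⌉ = ⌈266/733⌉ − ⌈247/733⌉ = 1 − 1 = 0
n=14: ⌈(15·19)/733⌉ − ⌈(14·19)/733⌉ = ⌈285/733⌉ − ⌈266/733⌉ = 1 − 1 = 0
n=15: ⌈(16·19)/733⌉ − ⌈(15·19)/733⌉ = ⌈304/733⌉ − ⌈285/733⌉ = 1 − 1 = 0
n=16: ⌈(17·19)/733⌉ − ⌈(16·19)/733⌉ = ⌈323/733⌉ − ⌈304/733⌉ = 1 − 1 = 0
n=17: ⌈(18·19)/733⌉ − ⌈(17·19)/733⌉ = ⌈342/733⌉ − ⌈323/733⌉ = 1 − 1 = 0
n=18: ⌈(19·19)/733⌉ − ⌈(18·19)/733⌉ = ⌈361/733⌉ − ⌈342/733⌉ = 1 − 1 = 0
n=19: ⌈(20·19)/733⌉ − ⌈(19·19)/733⌉ = ⌈380/733⌉ − ⌈361/733⌉ = 1 − 1 = 0
n=20: ⌈(21·19)/733⌉ − ⌈(20·19)/733⌉ = ⌈399/733⌉ − ⌈380/733⌉ = 1 − 1 = 0
n=21: ⌈(22·19)/733⌉ − ⌈(21·19)/733⌉ = ⌈418/733⌉ − ⌈399/733⌉ = 1 − 1 = 0
n=22: ⌈(23·19)/733⌉ − ⌈(22·19)/733⌉ = ⌈437/733⌉ − ⌈418/733⌉ = 1 − 1 = 0
n=23: ⌈(24·19)/733⌉ − ⌈(23·19)/733⌉ = ⌈456/733⌉ − ⌈437/733⌉ = 1 − 1 = 0
n=24: ⌈(25·19)/733⌉ − ⌈(24·19)/733⌉ = ⌈475/733⌉ − ⌈456/733⌉ = 1 − 1 = 0
n=25: ⌈(26·19)/733⌉ − ⌈(25·19)/733⌉ = ⌈494/733⌉ − ⌈475/733⌉ = 1 − 1 = 0
n=26: ⌈(27·19)/733⌉ − ⌈(26·19)/733⌉ = ⌈513/733⌉ − ⌈494/733⌉ = 1 − 1 = 0
n=27: ⌈(28·19)/733⌉ − ⌈(27·19)/733⌉ = ⌈532/733⌉ − ⌈513/733⌉ = 1 − 1 = 0
n=28: ⌈(29·19)/733⌉ − ⌈(28·19)/733⌉ = ⌈551/733⌉ − ⌈532/733⌉ = 1 − 1 = 0
n=29: ⌈(30·19)/733⌉ − ⌈(29·19)/733⌉ = ⌈570/733⌉ − ⌈551/733⌉ = 1 − 1 = 0
n=30: ⌈(31·19)/733⌉ − ⌈(30·19)/733⌉ = ⌈589/733⌉ − ⌈570/733⌉ = 1 − 1 = 0
n=31: ⌈(32·19)/733⌉ − ⌈(31·19)/733⌉ = ⌈608/733⌉ − ⌈589/733⌉ = 1 − 1 = 0
n=32: ⌈(33·19)/733⌉ − ⌈(32·19)/733⌉ = ⌈627/733⌉ − ⌈608/733⌉ = 1 − 1 = 0
n=33: ⌈(34·19)/733⌉ − ⌈(33·19)/733⌉ = ⌈646/733⌉ − ⌈627/733⌉ = 1 − 1 = 0
n=34: ⌈(35·19)/733⌉ − ⌈(34·19)/733⌉ = ⌈665/733⌉ − ⌈646/733⌉ = 1 − 1 = 0
n=35: ⌈(36·19)/733⌉ − ⌈(35·19)/733⌉ = ⌈684/733⌉ − ⌈665/733⌉ = 1 − 1 = 0
n=36: ⌈(37·19)/733⌉ − ⌈(36·19)/733⌉ = ⌈703/733⌉ − ⌈684/733⌉ = 1 − 1 = 0
n=37: ⌈(38·19)/733⌉ − ⌈(37·19)/733⌉ = ⌈722/733⌉ − ⌈703/733⌉ = 1 − 1 = 0
n=38: ⌈(39·19)/733⌉ − ⌈(38·19)/733⌉ = ⌈741/733⌉ − ⌈722/733⌉ = 2 − 1 = 1
n=39: ⌈(40·19)/733⌉ − ⌈(39·19)/733⌉ = ⌈760/733⌉ − ⌈741/733⌉ = 2 − 2 = 0
n=40: ⌈(41·19)/733⌉ − ⌈(40·19)/733⌉ = ⌈779/733⌉ − ⌈760/733⌉ = 2 − 2 = 0
n=41: ⌈(42·19)/733⌉ − ⌈(41·19)/733⌉ = ⌈798/733⌉ − ⌈779/733⌉ = 2 − 2 = 0
n=42: ⌈(43·19)/733⌉ − ⌈(42·19)/733⌉ = ⌈817/733⌉ − ⌈798/733⌉ = 2 − 2 = 0
n=43: ⌈(44·19)/733⌉ − ⌈(43·19)/733⌉ = ⌈836/733⌉ − ⌈817/733⌉ = 2 − 2 = 0
n=44: ⌈(45·19)/733⌉ − ⌈(44·19)/733⌉ = ⌈855/733⌉ − ⌈836/733⌉ = 2 − 2 = 0
n=45: ⌈(46·19)/733⌉ − ⌈(45·19)/733⌉ = ⌈874/733⌉ − ⌈855/733⌉ = 2 − 2 = 0
n=46: ⌈(47·19)/733⌉ − ⌈(46·19)/733⌉ = ⌈893/733⌉ − ⌈874/733⌉ = 2 − 2 = 0
n=47: ⌈(48·19)/733⌉ − ⌈(47·19)/733⌉ = ⌈912/733⌉ − ⌈893/733⌉ = 2 − 2 = 0
n=48: ⌈(49·19)/733⌉ − ⌈(48·19)/733⌉ = ⌈931/733⌉ − ⌈912/733⌉ = 2 − 2 = 0
n=49: ⌈(50·19)/733⌉ − ⌈(49·19)/733⌉ = ⌈950/733⌉ − ⌈931/733⌉ = 2 − 2 = 0
n=50: ⌈(51·19)/733⌉ − ⌈(50·19)/733⌉ = ⌈969/733⌉ − ⌈950/733⌉ = 2 − 2 = 0
n=51: ⌈(52·19)/733⌉ − ⌈(51·19)/733⌉ = ⌈988/733⌉ − ⌈969/733⌉ = 2 − 2 = 0
n=52: ⌈(53·19)/733⌉ − ⌈(52·19)/733⌉ = ⌈1007/733⌉ − ⌈988/733⌉ = 2 − 2 = 0
n=53: ⌈(54·19)/733⌉ − ⌈(53·19)/733⌉ = ⌈1026/733⌉ − ⌈1007/733⌉ = 2 − 2 = 0
n=54: ⌈(55·19)/733⌉ − ⌈(54·19)/733⌉ = ⌈1045/733⌉ − ⌈1026/733⌉ = 2 − 2 = 0
n=55: ⌈(56·19)/733⌉ − ⌈(55·19)/733⌉ = ⌈1064/733⌉ − ⌈1045/733⌉ = 2 − 2 = 0
n=56: ⌈(57·19)/733⌉ − ⌈(56·19)/733⌉ = ⌈1083/733⌉ − ⌈1064/733⌉ = 2 − 2 = 0
n=57: ⌈(58·19)/733⌉ − ⌈(57·19)/733⌉ = ⌈1102/733⌉ − ⌈1083/733⌉ = 2 − 2 = 0
n=58: ⌈(59·19)/733⌉ − ⌈(58·19)/733⌉ = ⌈1121/733⌉ − ⌈1102/733⌉ = 2 − 2 = 0
n=59: ⌈(60·19)/733⌉ − ⌈(59·19)/733⌉ = ⌈1140/733⌉ − ⌈1121/733⌉ = 2 − 2 = 0
n=60: ⌈(61·19)/733⌉ − ⌈(60·19)/733⌉ = ⌈1159/733⌉ − ⌈1140/733⌉ = 2 − 2 = 0
n=61: ⌈(62·19)/733⌉ − ⌈(61·19)/733⌉ = ⌈1178/733⌉ − ⌈1159/733⌉ = 2 − 2 = 0
n=62: ⌈(63·19)/733⌉ − ⌈(62·19)/733⌉ = ⌈1197/733⌉ − ⌈1178/733⌉ = 2 − 2 = 0
n=63: ⌈(64·19)/733⌉ − ⌈(63·19)/733⌉ = ⌈1216/733⌉ − ⌈1197/733⌉ = 2 − 2 = 0
n=64: ⌈(65·19)/733⌉ − ⌈(64·19)/733⌉ = ⌈1235/733⌉ − ⌈1216/733⌉ = 2 − 2 = 0
n=65: ⌈(66·19)/733⌉ − ⌈(65·19)/733⌉ = ⌈1254/733⌉ − ⌈1235/733⌉ = 2 − 2 = 0
n=66: ⌈(67·19)/733⌉ − ⌈(66·19)/733⌉ = ⌈1273/733⌉ − ⌈1254/733⌉ = 2 − 2 = 0
n=67: ⌈(68·19)/733⌉ − ⌈(67·19)/733⌉ = ⌈1292/733⌉ − ⌈1273/733⌉ = 2 − 2 = 0
n=68: ⌈(69·19)/733⌉ − ⌈(68·19)/733⌉ = ⌈1311/733⌉ − ⌈1292/733⌉ = 2 − 2 = 0
n=69: ⌈(70·19)/733⌉ − ⌈(69·19)/733⌉ = ⌈1330/733⌉ − ⌈1311/733⌉ = 2 − 2 = 0
n=70: ⌈(71·19)/733⌉ − ⌈(70·19)/733⌉ = ⌈1349/733⌉ − ⌈1330/733⌉ = 2 − 2 = 0
n=71: ⌈(72·19)/733⌉ − ⌈(71·19)/733⌉ = ⌈1368/733⌉ − ⌈1349/733⌉ = 2 − 2 = 0
n=72: ⌈(73·19)/733⌉ − ⌈(72·19)/733⌉ = ⌈1387/733⌉ − ⌈1368/733⌉ = 2 − 2 = 0
n=73: ⌈(74·19)/733⌉ − ⌈(73·19)/733⌉ = ⌈1406/733⌉ − ⌈1387/733⌉ = 2 − 2 = 0
n=74: ⌈(75·19)/733⌉ − ⌈(74·19)/733⌉ = ⌈1425/733⌉ − ⌈1406/733⌉ = 2 − 2 = 0
n=75: ⌈(76·19)/733⌉ − ⌈(75·19)/733⌉ = ⌈1444/733⌉ − ⌈1425/733⌉ = 2 − 2 = 0
n=76: ⌈(77·19)/733⌉ − ⌈(76·19)/733⌉ = ⌈1463/733⌉ − ⌈1444/733⌉ = 2 − 2 = 0
n=77: ⌈(78·19)/733⌉ − ⌈(77·19)/733⌉ = ⌈1482/733⌉ − ⌈1463/733⌉ = 3 − 2 = 1
n=78: ⌈(79·19)/733⌉ − ⌈(78·19)/733⌉ = ⌈1501/733⌉ − ⌈1482/733⌉ = 3 − 3 = 0
n=79: ⌈(80·19)/733⌉ − ⌈(79·19)/733⌉ = ⌈1520/733⌉ − ⌈1501/733⌉ = 3 − 3 = 0
n=80: ⌈(81·19)/733⌉ − ⌈(80·19)/733⌉ = ⌈1539/733⌉ − ⌈1520/733⌉ = 3 − 3 = 0
n=81: ⌈(82·19)/733⌉ − ⌈(81·19)/733⌉ = ⌈1558/733⌉ − ⌈1539/733⌉ = 3 − 3 = 0
n=82: ⌈(83·19)/733⌉ − ⌈(82·19)/733⌉ = ⌈1577/733⌉ − ⌈1558/733⌉ = 3 − 3 = 0
n=83: ⌈(84·19)/733⌉ − ⌈(83·19)/733⌉ = ⌈1596/733⌉ − ⌈1577/733⌉ = 3 − 3 = 0
n=84: ⌈(85·19)/733⌉ − ⌈(84·19)/733⌉ = ⌈1615/733⌉ − ⌈1596/733⌉ = 3 − 3 = 0
n=85: ⌈(86·19)/733⌉ − ⌈(85·19)/733⌉ = ⌈1634/733⌉ − ⌈1615/733⌉ = 3 − 3 = 0
n=86: ⌈(87·19)/733⌉ − ⌈(86·19)/733⌉ = ⌈1653/733⌉ − ⌈1634/733⌉ = 3 − 3 = 0
n=87: ⌈(88·19)/733⌉ − ⌈(87·19)/733⌉ = ⌈1672/733⌉ − ⌈1653/733⌉ = 3 − 3 = 0
n=88: ⌈(89·19)/733⌉ − ⌈(88·19)/733⌉ = ⌈1691/733⌉ − ⌈1672/733⌉ = 3 − 3 = 0
n=89: ⌈(90·19)/733⌉ − ⌈(89·19)/733⌉ = ⌈1710/733⌉ − ⌈1691/733⌉ = 3 − 3 = 0
n=90: ⌈(91·19)/733⌉ − ⌈(90·19)/733⌉ = ⌈1729/733⌉ − ⌈1710/733⌉ = 3 − 3 = 0
n=91: ⌈(92·19)/733⌉ − ⌈(91·19)/733⌉ = ⌈1748/733⌉ − ⌈1729/733⌉ = 3 − 3 = 0
n=92: ⌈(93·19)/733⌉ − ⌈(92·19)/733⌉ = ⌈1767/733⌉ − ⌈1748/733⌉ = 3 − 3 = 0
n=93: ⌈(94·19)/733⌉ − ⌈(93·19)/733⌉ = ⌈1786/733⌉ − ⌈1767/733⌉ = 3 − 3 = 0
n=94: ⌈(95·19)/733⌉ − ⌈(94·19)/733⌉ = ⌈1805/733⌉ − ⌈1786/733⌉ = 3 − 3 = 0
n=95: ⌈(96·19)/733⌉ − ⌈(95·19)/733⌉ = ⌈1824/733⌉ − ⌈1805/733⌉ = 3 − 3 = 0
n=96: ⌈(97·19)/733⌉ − ⌈(96·19)/733⌉ = ⌈1843/733⌉ − ⌈1824/733⌉ = 3 − 3 = 0
n=97: ⌈(98·19)/733⌉ − ⌈(97·19)/733⌉ = ⌈1862/733⌉ − ⌈1843/733⌉ = 3 − 3 = 0
n=98: ⌈(99·19)/733⌉ − ⌈(98·19)/733⌉ = ⌈1881/733⌉ − ⌈1862/733⌉ = 3 − 3 = 0

100000000000000000000000000000000000001000000000000000000000000000000000000001000000000000000000000


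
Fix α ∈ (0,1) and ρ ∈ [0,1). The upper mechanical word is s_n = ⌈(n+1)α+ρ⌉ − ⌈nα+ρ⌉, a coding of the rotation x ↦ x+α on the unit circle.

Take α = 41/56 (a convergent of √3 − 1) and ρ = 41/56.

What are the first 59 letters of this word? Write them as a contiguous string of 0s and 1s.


n=0: ⌈(1·41+41)/56⌉ − ⌈(0·41+41)/56⌉ = ⌈82/56⌉ − ⌈41/56⌉ = 2 − 1 = 1
n=1: ⌈(2·41+41)/56⌉ − ⌈(1·41+41)/56⌉ = ⌈123/56⌉ − ⌈82/56⌉ = 3 − 2 = 1
n=2: ⌈(3·41+41)/56⌉ − ⌈(2·41+41)/56⌉ = ⌈164/56⌉ − ⌈123/56⌉ = 3 − 3 = 0
n=3: ⌈(4·41+41)/56⌉ − ⌈(3·41+41)/56⌉ = ⌈205/56⌉ − ⌈164/56⌉ = 4 − 3 = 1
n=4: ⌈(5·41+41)/56⌉ − ⌈(4·41+41)/56⌉ = ⌈246/56⌉ − ⌈205/56⌉ = 5 − 4 = 1
n=5: ⌈(6·41+41)/56⌉ − ⌈(5·41+41)/56⌉ = ⌈287/56⌉ − ⌈246/56⌉ = 6 − 5 = 1
n=6: ⌈(7·41+41)/56⌉ − ⌈(6·41+41)/56⌉ = ⌈328/56⌉ − ⌈287/56⌉ = 6 − 6 = 0
n=7: ⌈(8·41+41)/56⌉ − ⌈(7·41+41)/56⌉ = ⌈369/56⌉ − ⌈328/56⌉ = 7 − 6 = 1
n=8: ⌈(9·41+41)/56⌉ − ⌈(8·41+41)/56⌉ = ⌈410/56⌉ − ⌈369/56⌉ = 8 − 7 = 1
n=9: ⌈(10·41+41)/56⌉ − ⌈(9·41+41)/56⌉ = ⌈451/56⌉ − ⌈410/56⌉ = 9 − 8 = 1
n=10: ⌈(11·41+41)/56⌉ − ⌈(10·41+41)/56⌉ = ⌈492/56⌉ − ⌈451/56⌉ = 9 − 9 = 0
n=11: ⌈(12·41+41)/56⌉ − ⌈(11·41+41)/56⌉ = ⌈533/56⌉ − ⌈492/56⌉ = 10 − 9 = 1
n=12: ⌈(13·41+41)/56⌉ − ⌈(12·41+41)/56⌉ = ⌈574/56⌉ − ⌈533/56⌉ = 11 − 10 = 1
n=13: ⌈(14·41+41)/56⌉ − ⌈(13·41+41)/56⌉ = ⌈615/56⌉ − ⌈574/56⌉ = 11 − 11 = 0
n=14: ⌈(15·41+41)/56⌉ − ⌈(14·41+41)/56⌉ = ⌈656/56⌉ − ⌈615/56⌉ = 12 − 11 = 1
n=15: ⌈(16·41+41)/56⌉ − ⌈(15·41+41)/56⌉ = ⌈697/56⌉ − ⌈656/56⌉ = 13 − 12 = 1
n=16: ⌈(17·41+41)/56⌉ − ⌈(16·41+41)/56⌉ = ⌈738/56⌉ − ⌈697/56⌉ = 14 − 13 = 1
n=17: ⌈(18·41+41)/56⌉ − ⌈(17·41+41)/56⌉ = ⌈779/56⌉ − ⌈738/56⌉ = 14 − 14 = 0
n=18: ⌈(19·41+41)/56⌉ − ⌈(18·41+41)/56⌉ = ⌈820/56⌉ − ⌈779/56⌉ = 15 − 14 = 1
n=19: ⌈(20·41+41)/56⌉ − ⌈(19·41+41)/56⌉ = ⌈861/56⌉ − ⌈820/56⌉ = 16 − 15 = 1
n=20: ⌈(21·41+41)/56⌉ − ⌈(20·41+41)/56⌉ = ⌈902/56⌉ − ⌈861/56⌉ = 17 − 16 = 1
n=21: ⌈(22·41+41)/56⌉ − ⌈(21·41+41)/56⌉ = ⌈943/56⌉ − ⌈902/56⌉ = 17 − 17 = 0
n=22: ⌈(23·41+41)/56⌉ − ⌈(22·41+41)/56⌉ = ⌈984/56⌉ − ⌈943/56⌉ = 18 − 17 = 1
n=23: ⌈(24·41+41)/56⌉ − ⌈(23·41+41)/56⌉ = ⌈1025/56⌉ − ⌈984/56⌉ = 19 − 18 = 1
n=24: ⌈(25·41+41)/56⌉ − ⌈(24·41+41)/56⌉ = ⌈1066/56⌉ − ⌈1025/56⌉ = 20 − 19 = 1
n=25: ⌈(26·41+41)/56⌉ − ⌈(25·41+41)/56⌉ = ⌈1107/56⌉ − ⌈1066/56⌉ = 20 − 20 = 0
n=26: ⌈(27·41+41)/56⌉ − ⌈(26·41+41)/56⌉ = ⌈1148/56⌉ − ⌈1107/56⌉ = 21 − 20 = 1
n=27: ⌈(28·41+41)/56⌉ − ⌈(27·41+41)/56⌉ = ⌈1189/56⌉ − ⌈1148/56⌉ = 22 − 21 = 1
n=28: ⌈(29·41+41)/56⌉ − ⌈(28·41+41)/56⌉ = ⌈1230/56⌉ − ⌈1189/56⌉ = 22 − 22 = 0
n=29: ⌈(30·41+41)/56⌉ − ⌈(29·41+41)/56⌉ = ⌈1271/56⌉ − ⌈1230/56⌉ = 23 − 22 = 1
n=30: ⌈(31·41+41)/56⌉ − ⌈(30·41+41)/56⌉ = ⌈1312/56⌉ − ⌈1271/56⌉ = 24 − 23 = 1
n=31: ⌈(32·41+41)/56⌉ − ⌈(31·41+41)/56⌉ = ⌈1353/56⌉ − ⌈1312/56⌉ = 25 − 24 = 1
n=32: ⌈(33·41+41)/56⌉ − ⌈(32·41+41)/56⌉ = ⌈1394/56⌉ − ⌈1353/56⌉ = 25 − 25 = 0
n=33: ⌈(34·41+41)/56⌉ − ⌈(33·41+41)/56⌉ = ⌈1435/56⌉ − ⌈1394/56⌉ = 26 − 25 = 1
n=34: ⌈(35·41+41)/56⌉ − ⌈(34·41+41)/56⌉ = ⌈1476/56⌉ − ⌈1435/56⌉ = 27 − 26 = 1
n=35: ⌈(36·41+41)/56⌉ − ⌈(35·41+41)/56⌉ = ⌈1517/56⌉ − ⌈1476/56⌉ = 28 − 27 = 1
n=36: ⌈(37·41+41)/56⌉ − ⌈(36·41+41)/56⌉ = ⌈1558/56⌉ − ⌈1517/56⌉ = 28 − 28 = 0
n=37: ⌈(38·41+41)/56⌉ − ⌈(37·41+41)/56⌉ = ⌈1599/56⌉ − ⌈1558/56⌉ = 29 − 28 = 1
n=38: ⌈(39·41+41)/56⌉ − ⌈(38·41+41)/56⌉ = ⌈1640/56⌉ − ⌈1599/56⌉ = 30 − 29 = 1
n=39: ⌈(40·41+41)/56⌉ − ⌈(39·41+41)/56⌉ = ⌈1681/56⌉ − ⌈1640/56⌉ = 31 − 30 = 1
n=40: ⌈(41·41+41)/56⌉ − ⌈(40·41+41)/56⌉ = ⌈1722/56⌉ − ⌈1681/56⌉ = 31 − 31 = 0
n=41: ⌈(42·41+41)/56⌉ − ⌈(41·41+41)/56⌉ = ⌈1763/56⌉ − ⌈1722/56⌉ = 32 − 31 = 1
n=42: ⌈(43·41+41)/56⌉ − ⌈(42·41+41)/56⌉ = ⌈1804/56⌉ − ⌈1763/56⌉ = 33 − 32 = 1
n=43: ⌈(44·41+41)/56⌉ − ⌈(43·41+41)/56⌉ = ⌈1845/56⌉ − ⌈1804/56⌉ = 33 − 33 = 0
n=44: ⌈(45·41+41)/56⌉ − ⌈(44·41+41)/56⌉ = ⌈1886/56⌉ − ⌈1845/56⌉ = 34 − 33 = 1
n=45: ⌈(46·41+41)/56⌉ − ⌈(45·41+41)/56⌉ = ⌈1927/56⌉ − ⌈1886/56⌉ = 35 − 34 = 1
n=46: ⌈(47·41+41)/56⌉ − ⌈(46·41+41)/56⌉ = ⌈1968/56⌉ − ⌈1927/56⌉ = 36 − 35 = 1
n=47: ⌈(48·41+41)/56⌉ − ⌈(47·41+41)/56⌉ = ⌈2009/56⌉ − ⌈1968/56⌉ = 36 − 36 = 0
n=48: ⌈(49·41+41)/56⌉ − ⌈(48·41+41)/56⌉ = ⌈2050/56⌉ − ⌈2009/56⌉ = 37 − 36 = 1
n=49: ⌈(50·41+41)/56⌉ − ⌈(49·41+41)/56⌉ = ⌈2091/56⌉ − ⌈2050/56⌉ = 38 − 37 = 1
n=50: ⌈(51·41+41)/56⌉ − ⌈(50·41+41)/56⌉ = ⌈2132/56⌉ − ⌈2091/56⌉ = 39 − 38 = 1
n=51: ⌈(52·41+41)/56⌉ − ⌈(51·41+41)/56⌉ = ⌈2173/56⌉ − ⌈2132/56⌉ = 39 − 39 = 0
n=52: ⌈(53·41+41)/56⌉ − ⌈(52·41+41)/56⌉ = ⌈2214/56⌉ − ⌈2173/56⌉ = 40 − 39 = 1
n=53: ⌈(54·41+41)/56⌉ − ⌈(53·41+41)/56⌉ = ⌈2255/56⌉ − ⌈2214/56⌉ = 41 − 40 = 1
n=54: ⌈(55·41+41)/56⌉ − ⌈(54·41+41)/56⌉ = ⌈2296/56⌉ − ⌈2255/56⌉ = 41 − 41 = 0
n=55: ⌈(56·41+41)/56⌉ − ⌈(55·41+41)/56⌉ = ⌈2337/56⌉ − ⌈2296/56⌉ = 42 − 41 = 1
n=56: ⌈(57·41+41)/56⌉ − ⌈(56·41+41)/56⌉ = ⌈2378/56⌉ − ⌈2337/56⌉ = 43 − 42 = 1
n=57: ⌈(58·41+41)/56⌉ − ⌈(57·41+41)/56⌉ = ⌈2419/56⌉ − ⌈2378/56⌉ = 44 − 43 = 1
n=58: ⌈(59·41+41)/56⌉ − ⌈(58·41+41)/56⌉ = ⌈2460/56⌉ − ⌈2419/56⌉ = 44 − 44 = 0

11011101110110111011101110110111011101110110111011101101110


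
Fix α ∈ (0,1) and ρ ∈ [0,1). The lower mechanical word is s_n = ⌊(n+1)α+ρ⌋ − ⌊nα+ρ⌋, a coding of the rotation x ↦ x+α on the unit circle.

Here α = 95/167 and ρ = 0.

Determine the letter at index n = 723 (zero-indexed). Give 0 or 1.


0

(n+1)α + ρ = (724·95) / 167 = 68780/167
nα + ρ     = (723·95) / 167 = 68685/167
⌊68780/167⌋ = 411,  ⌊68685/167⌋ = 411
s_{723} = 411 − 411 = 0


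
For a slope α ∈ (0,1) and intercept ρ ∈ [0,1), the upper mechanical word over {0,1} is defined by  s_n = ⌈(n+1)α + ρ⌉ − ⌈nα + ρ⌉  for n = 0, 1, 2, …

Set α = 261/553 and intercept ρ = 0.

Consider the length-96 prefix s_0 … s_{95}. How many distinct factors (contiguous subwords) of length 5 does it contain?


t_n = ⌈(n·261)/553⌉ for n = 0 … 96:
  n=0…9: ⌈0/553⌉=0 ⌈261/553⌉=1 ⌈522/553⌉=1 ⌈783/553⌉=2 ⌈1044/553⌉=2 ⌈1305/553⌉=3 ⌈1566/553⌉=3 ⌈1827/553⌉=4 ⌈2088/553⌉=4 ⌈2349/553⌉=5
  n=10…19: ⌈2610/553⌉=5 ⌈2871/553⌉=6 ⌈3132/553⌉=6 ⌈3393/553⌉=7 ⌈3654/553⌉=7 ⌈3915/553⌉=8 ⌈4176/553⌉=8 ⌈4437/553⌉=9 ⌈4698/553⌉=9 ⌈4959/553⌉=9
  n=20…29: ⌈5220/553⌉=10 ⌈5481/553⌉=10 ⌈5742/553⌉=11 ⌈6003/553⌉=11 ⌈6264/553⌉=12 ⌈6525/553⌉=12 ⌈6786/553⌉=13 ⌈7047/553⌉=13 ⌈7308/553⌉=14 ⌈7569/553⌉=14
  n=30…39: ⌈7830/553⌉=15 ⌈8091/553⌉=15 ⌈8352/553⌉=16 ⌈8613/553⌉=16 ⌈8874/553⌉=17 ⌈9135/553⌉=17 ⌈9396/553⌉=17 ⌈9657/553⌉=18 ⌈9918/553⌉=18 ⌈10179/553⌉=19
  n=40…49: ⌈10440/553⌉=19 ⌈10701/553⌉=20 ⌈10962/553⌉=20 ⌈11223/553⌉=21 ⌈11484/553⌉=21 ⌈11745/553⌉=22 ⌈12006/553⌉=22 ⌈12267/553⌉=23 ⌈12528/553⌉=23 ⌈12789/553⌉=24
  n=50…59: ⌈13050/553⌉=24 ⌈13311/553⌉=25 ⌈13572/553⌉=25 ⌈13833/553⌉=26 ⌈14094/553⌉=26 ⌈14355/553⌉=26 ⌈14616/553⌉=27 ⌈14877/553⌉=27 ⌈15138/553⌉=28 ⌈15399/553⌉=28
  n=60…69: ⌈15660/553⌉=29 ⌈15921/553⌉=29 ⌈16182/553⌉=30 ⌈16443/553⌉=30 ⌈16704/553⌉=31 ⌈16965/553⌉=31 ⌈17226/553⌉=32 ⌈17487/553⌉=32 ⌈17748/553⌉=33 ⌈18009/553⌉=33
  n=70…79: ⌈18270/553⌉=34 ⌈18531/553⌉=34 ⌈18792/553⌉=34 ⌈19053/553⌉=35 ⌈19314/553⌉=35 ⌈19575/553⌉=36 ⌈19836/553⌉=36 ⌈20097/553⌉=37 ⌈20358/553⌉=37 ⌈20619/553⌉=38
  n=80…89: ⌈20880/553⌉=38 ⌈21141/553⌉=39 ⌈21402/553⌉=39 ⌈21663/553⌉=40 ⌈21924/553⌉=40 ⌈22185/553⌉=41 ⌈22446/553⌉=41 ⌈22707/553⌉=42 ⌈22968/553⌉=42 ⌈23229/553⌉=43
  n=90…96: ⌈23490/553⌉=43 ⌈23751/553⌉=43 ⌈24012/553⌉=44 ⌈24273/553⌉=44 ⌈24534/553⌉=45 ⌈24795/553⌉=45 ⌈25056/553⌉=46
s_n = t_(n+1) − t_n for n = 0 … 95 gives
prefix = 101010101010101010010101010101010100101010101010101010010101010101010100101010101010101010010101
slide a length-5 window over [0..4] … [91..95] (92 windows); first occurrence of each distinct factor:
  [  0..  4] 10101
  [  1..  5] 01010
  [ 14.. 18] 10100
  [ 15.. 19] 01001
  [ 16.. 20] 10010
  [ 17.. 21] 00101
  (the other 86 windows repeat one of these)
distinct factors: {00101, 01001, 01010, 10010, 10100, 10101}
count = 6  (Sturmian bound for length 5 is 6)

6


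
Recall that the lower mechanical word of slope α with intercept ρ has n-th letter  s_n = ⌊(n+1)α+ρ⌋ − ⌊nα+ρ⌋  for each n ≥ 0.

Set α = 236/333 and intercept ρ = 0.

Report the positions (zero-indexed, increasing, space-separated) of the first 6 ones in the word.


n=0: ⌊236/333⌋−⌊0/333⌋ = 0−0 = 0
n=1: ⌊472/333⌋−⌊236/333⌋ = 1−0 = 1  ← one
n=2: ⌊708/333⌋−⌊472/333⌋ = 2−1 = 1  ← one
n=3: ⌊944/333⌋−⌊708/333⌋ = 2−2 = 0
n=4: ⌊1180/333⌋−⌊944/333⌋ = 3−2 = 1  ← one
n=5: ⌊1416/333⌋−⌊1180/333⌋ = 4−3 = 1  ← one
n=6: ⌊1652/333⌋−⌊1416/333⌋ = 4−4 = 0
n=7: ⌊1888/333⌋−⌊1652/333⌋ = 5−4 = 1  ← one
n=8: ⌊2124/333⌋−⌊1888/333⌋ = 6−5 = 1  ← one
positions of the first 6 ones: 1 2 4 5 7 8

1 2 4 5 7 8


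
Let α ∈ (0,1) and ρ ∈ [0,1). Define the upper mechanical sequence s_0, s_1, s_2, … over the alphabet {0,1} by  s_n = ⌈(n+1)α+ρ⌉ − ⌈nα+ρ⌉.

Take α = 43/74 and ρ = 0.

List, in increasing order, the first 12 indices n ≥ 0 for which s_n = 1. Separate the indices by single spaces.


n=0: ⌈43/74⌉−⌈0/74⌉ = 1−0 = 1  ← one
n=1: ⌈86/74⌉−⌈43/74⌉ = 2−1 = 1  ← one
n=2: ⌈129/74⌉−⌈86/74⌉ = 2−2 = 0
n=3: ⌈172/74⌉−⌈129/74⌉ = 3−2 = 1  ← one
n=4: ⌈215/74⌉−⌈172/74⌉ = 3−3 = 0
n=5: ⌈258/74⌉−⌈215/74⌉ = 4−3 = 1  ← one
n=6: ⌈301/74⌉−⌈258/74⌉ = 5−4 = 1  ← one
n=7: ⌈344/74⌉−⌈301/74⌉ = 5−5 = 0
n=8: ⌈387/74⌉−⌈344/74⌉ = 6−5 = 1  ← one
n=9: ⌈430/74⌉−⌈387/74⌉ = 6−6 = 0
n=10: ⌈473/74⌉−⌈430/74⌉ = 7−6 = 1  ← one
n=11: ⌈516/74⌉−⌈473/74⌉ = 7−7 = 0
n=12: ⌈559/74⌉−⌈516/74⌉ = 8−7 = 1  ← one
n=13: ⌈602/74⌉−⌈559/74⌉ = 9−8 = 1  ← one
n=14: ⌈645/74⌉−⌈602/74⌉ = 9−9 = 0
n=15: ⌈688/74⌉−⌈645/74⌉ = 10−9 = 1  ← one
n=16: ⌈731/74⌉−⌈688/74⌉ = 10−10 = 0
n=17: ⌈774/74⌉−⌈731/74⌉ = 11−10 = 1  ← one
n=18: ⌈817/74⌉−⌈774/74⌉ = 12−11 = 1  ← one
positions of the first 12 ones: 0 1 3 5 6 8 10 12 13 15 17 18

0 1 3 5 6 8 10 12 13 15 17 18


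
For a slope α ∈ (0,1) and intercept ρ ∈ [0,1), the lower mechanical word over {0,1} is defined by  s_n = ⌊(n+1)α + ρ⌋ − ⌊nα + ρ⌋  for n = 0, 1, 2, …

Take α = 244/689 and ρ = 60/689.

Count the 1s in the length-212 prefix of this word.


75

#1s = Σ_{n=0}^{211} s_n = Σ_{n=0}^{211} (⌊(n+1)α+ρ⌋ − ⌊nα+ρ⌋)
the sum telescopes: every ⌊nα+ρ⌋ with 0 < n < 212 appears once with + and once with −, leaving ⌊212α+ρ⌋ − ⌊0·α+ρ⌋
212α + ρ = (212·244 + 60) / 689 = 51788/689
ρ = 60/689
⌊51788/689⌋ = 75,  ⌊60/689⌋ = 0
#1s = 75 − 0 = 75


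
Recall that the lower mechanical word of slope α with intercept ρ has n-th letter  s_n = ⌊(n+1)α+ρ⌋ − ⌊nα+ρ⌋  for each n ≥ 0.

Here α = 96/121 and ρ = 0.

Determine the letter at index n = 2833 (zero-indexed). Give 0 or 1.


1

(n+1)α + ρ = (2834·96) / 121 = 272064/121
nα + ρ     = (2833·96) / 121 = 271968/121
⌊272064/121⌋ = 2248,  ⌊271968/121⌋ = 2247
s_{2833} = 2248 − 2247 = 1


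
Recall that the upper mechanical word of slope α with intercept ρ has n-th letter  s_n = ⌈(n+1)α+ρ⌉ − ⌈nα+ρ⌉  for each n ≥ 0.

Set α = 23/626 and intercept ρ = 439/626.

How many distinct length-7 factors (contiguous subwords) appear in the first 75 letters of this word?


8

t_n = ⌈(n·23+439)/626⌉ for n = 0 … 75:
  n=0…9: ⌈439/626⌉=1 ⌈462/626⌉=1 ⌈485/626⌉=1 ⌈508/626⌉=1 ⌈531/626⌉=1 ⌈554/626⌉=1 ⌈577/626⌉=1 ⌈600/626⌉=1 ⌈623/626⌉=1 ⌈646/626⌉=2
  n=10…19: ⌈669/626⌉=2 ⌈692/626⌉=2 ⌈715/626⌉=2 ⌈738/626⌉=2 ⌈761/626⌉=2 ⌈784/626⌉=2 ⌈807/626⌉=2 ⌈830/626⌉=2 ⌈853/626⌉=2 ⌈876/626⌉=2
  n=20…29: ⌈899/626⌉=2 ⌈922/626⌉=2 ⌈945/626⌉=2 ⌈968/626⌉=2 ⌈991/626⌉=2 ⌈1014/626⌉=2 ⌈1037/626⌉=2 ⌈1060/626⌉=2 ⌈1083/626⌉=2 ⌈1106/626⌉=2
  n=30…39: ⌈1129/626⌉=2 ⌈1152/626⌉=2 ⌈1175/626⌉=2 ⌈1198/626⌉=2 ⌈1221/626⌉=2 ⌈1244/626⌉=2 ⌈1267/626⌉=3 ⌈1290/626⌉=3 ⌈1313/626⌉=3 ⌈1336/626⌉=3
  n=40…49: ⌈1359/626⌉=3 ⌈1382/626⌉=3 ⌈1405/626⌉=3 ⌈1428/626⌉=3 ⌈1451/626⌉=3 ⌈1474/626⌉=3 ⌈1497/626⌉=3 ⌈1520/626⌉=3 ⌈1543/626⌉=3 ⌈1566/626⌉=3
  n=50…59: ⌈1589/626⌉=3 ⌈1612/626⌉=3 ⌈1635/626⌉=3 ⌈1658/626⌉=3 ⌈1681/626⌉=3 ⌈1704/626⌉=3 ⌈1727/626⌉=3 ⌈1750/626⌉=3 ⌈1773/626⌉=3 ⌈1796/626⌉=3
  n=60…69: ⌈1819/626⌉=3 ⌈1842/626⌉=3 ⌈1865/626⌉=3 ⌈1888/626⌉=4 ⌈1911/626⌉=4 ⌈1934/626⌉=4 ⌈1957/626⌉=4 ⌈1980/626⌉=4 ⌈2003/626⌉=4 ⌈2026/626⌉=4
  n=70…75: ⌈2049/626⌉=4 ⌈2072/626⌉=4 ⌈2095/626⌉=4 ⌈2118/626⌉=4 ⌈2141/626⌉=4 ⌈2164/626⌉=4
s_n = t_(n+1) − t_n for n = 0 … 74 gives
prefix = 000000001000000000000000000000000001000000000000000000000000001000000000000
slide a length-7 window over [0..6] … [68..74] (69 windows); first occurrence of each distinct factor:
  [  0..  6] 0000000
  [  2..  8] 0000001
  [  3..  9] 0000010
  [  4.. 10] 0000100
  [  5.. 11] 0001000
  [  6.. 12] 0010000
  [  7.. 13] 0100000
  [  8.. 14] 1000000
  (the other 61 windows repeat one of these)
distinct factors: {0000000, 0000001, 0000010, 0000100, 0001000, 0010000, 0100000, 1000000}
count = 8  (Sturmian bound for length 7 is 8)


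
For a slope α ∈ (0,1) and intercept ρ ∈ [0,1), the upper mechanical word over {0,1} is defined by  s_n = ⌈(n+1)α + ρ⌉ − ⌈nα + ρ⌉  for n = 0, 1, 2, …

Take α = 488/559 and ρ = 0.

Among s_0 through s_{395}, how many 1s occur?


346

#1s = Σ_{n=0}^{395} s_n = Σ_{n=0}^{395} (⌈(n+1)α+ρ⌉ − ⌈nα+ρ⌉)
the sum telescopes: every ⌈nα+ρ⌉ with 0 < n < 396 appears once with + and once with −, leaving ⌈396α+ρ⌉ − ⌈0·α+ρ⌉
396α + ρ = (396·488) / 559 = 193248/559
ρ = 0/559
⌈193248/559⌉ = 346,  ⌈0/559⌉ = 0
#1s = 346 − 0 = 346


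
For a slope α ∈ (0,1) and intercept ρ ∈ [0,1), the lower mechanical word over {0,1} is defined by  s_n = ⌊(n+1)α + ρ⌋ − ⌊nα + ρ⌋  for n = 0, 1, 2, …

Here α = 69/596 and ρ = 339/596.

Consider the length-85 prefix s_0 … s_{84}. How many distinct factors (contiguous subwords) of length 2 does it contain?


t_n = ⌊(n·69+339)/596⌋ for n = 0 … 85:
  n=0…9: ⌊339/596⌋=0 ⌊408/596⌋=0 ⌊477/596⌋=0 ⌊546/596⌋=0 ⌊615/596⌋=1 ⌊684/596⌋=1 ⌊753/596⌋=1 ⌊822/596⌋=1 ⌊891/596⌋=1 ⌊960/596⌋=1
  n=10…19: ⌊1029/596⌋=1 ⌊1098/596⌋=1 ⌊1167/596⌋=1 ⌊1236/596⌋=2 ⌊1305/596⌋=2 ⌊1374/596⌋=2 ⌊1443/596⌋=2 ⌊1512/596⌋=2 ⌊1581/596⌋=2 ⌊1650/596⌋=2
  n=20…29: ⌊1719/596⌋=2 ⌊1788/596⌋=3 ⌊1857/596⌋=3 ⌊1926/596⌋=3 ⌊1995/596⌋=3 ⌊2064/596⌋=3 ⌊2133/596⌋=3 ⌊2202/596⌋=3 ⌊2271/596⌋=3 ⌊2340/596⌋=3
  n=30…39: ⌊2409/596⌋=4 ⌊2478/596⌋=4 ⌊2547/596⌋=4 ⌊2616/596⌋=4 ⌊2685/596⌋=4 ⌊2754/596⌋=4 ⌊2823/596⌋=4 ⌊2892/596⌋=4 ⌊2961/596⌋=4 ⌊3030/596⌋=5
  n=40…49: ⌊3099/596⌋=5 ⌊3168/596⌋=5 ⌊3237/596⌋=5 ⌊3306/596⌋=5 ⌊3375/596⌋=5 ⌊3444/596⌋=5 ⌊3513/596⌋=5 ⌊3582/596⌋=6 ⌊3651/596⌋=6 ⌊3720/596⌋=6
  n=50…59: ⌊3789/596⌋=6 ⌊3858/596⌋=6 ⌊3927/596⌋=6 ⌊3996/596⌋=6 ⌊4065/596⌋=6 ⌊4134/596⌋=6 ⌊4203/596⌋=7 ⌊4272/596⌋=7 ⌊4341/596⌋=7 ⌊4410/596⌋=7
  n=60…69: ⌊4479/596⌋=7 ⌊4548/596⌋=7 ⌊4617/596⌋=7 ⌊4686/596⌋=7 ⌊4755/596⌋=7 ⌊4824/596⌋=8 ⌊4893/596⌋=8 ⌊4962/596⌋=8 ⌊5031/596⌋=8 ⌊5100/596⌋=8
  n=70…79: ⌊5169/596⌋=8 ⌊5238/596⌋=8 ⌊5307/596⌋=8 ⌊5376/596⌋=9 ⌊5445/596⌋=9 ⌊5514/596⌋=9 ⌊5583/596⌋=9 ⌊5652/596⌋=9 ⌊5721/596⌋=9 ⌊5790/596⌋=9
  n=80…85: ⌊5859/596⌋=9 ⌊5928/596⌋=9 ⌊5997/596⌋=10 ⌊6066/596⌋=10 ⌊6135/596⌋=10 ⌊6204/596⌋=10
s_n = t_(n+1) − t_n for n = 0 … 84 gives
prefix = 0001000000001000000010000000010000000010000000100000000100000000100000001000000001000
slide a length-2 window over [0..1] … [83..84] (84 windows); first occurrence of each distinct factor:
  [  0..  1] 00
  [  2..  3] 01
  [  3..  4] 10
  (the other 81 windows repeat one of these)
distinct factors: {00, 01, 10}
count = 3  (Sturmian bound for length 2 is 3)

3


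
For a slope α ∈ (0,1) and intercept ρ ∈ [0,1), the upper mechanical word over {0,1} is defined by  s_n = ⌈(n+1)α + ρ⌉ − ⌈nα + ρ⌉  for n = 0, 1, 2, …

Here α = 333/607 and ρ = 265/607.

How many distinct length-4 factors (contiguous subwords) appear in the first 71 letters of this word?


5

t_n = ⌈(n·333+265)/607⌉ for n = 0 … 71:
  n=0…9: ⌈265/607⌉=1 ⌈598/607⌉=1 ⌈931/607⌉=2 ⌈1264/607⌉=3 ⌈1597/607⌉=3 ⌈1930/607⌉=4 ⌈2263/607⌉=4 ⌈2596/607⌉=5 ⌈2929/607⌉=5 ⌈3262/607⌉=6
  n=10…19: ⌈3595/607⌉=6 ⌈3928/607⌉=7 ⌈4261/607⌉=8 ⌈4594/607⌉=8 ⌈4927/607⌉=9 ⌈5260/607⌉=9 ⌈5593/607⌉=10 ⌈5926/607⌉=10 ⌈6259/607⌉=11 ⌈6592/607⌉=11
  n=20…29: ⌈6925/607⌉=12 ⌈7258/607⌉=12 ⌈7591/607⌉=13 ⌈7924/607⌉=14 ⌈8257/607⌉=14 ⌈8590/607⌉=15 ⌈8923/607⌉=15 ⌈9256/607⌉=16 ⌈9589/607⌉=16 ⌈9922/607⌉=17
  n=30…39: ⌈10255/607⌉=17 ⌈10588/607⌉=18 ⌈10921/607⌉=18 ⌈11254/607⌉=19 ⌈11587/607⌉=20 ⌈11920/607⌉=20 ⌈12253/607⌉=21 ⌈12586/607⌉=21 ⌈12919/607⌉=22 ⌈13252/607⌉=22
  n=40…49: ⌈13585/607⌉=23 ⌈13918/607⌉=23 ⌈14251/607⌉=24 ⌈14584/607⌉=25 ⌈14917/607⌉=25 ⌈15250/607⌉=26 ⌈15583/607⌉=26 ⌈15916/607⌉=27 ⌈16249/607⌉=27 ⌈16582/607⌉=28
  n=50…59: ⌈16915/607⌉=28 ⌈17248/607⌉=29 ⌈17581/607⌉=29 ⌈17914/607⌉=30 ⌈18247/607⌉=31 ⌈18580/607⌉=31 ⌈18913/607⌉=32 ⌈19246/607⌉=32 ⌈19579/607⌉=33 ⌈19912/607⌉=33
  n=60…69: ⌈20245/607⌉=34 ⌈20578/607⌉=34 ⌈20911/607⌉=35 ⌈21244/607⌉=35 ⌈21577/607⌉=36 ⌈21910/607⌉=37 ⌈22243/607⌉=37 ⌈22576/607⌉=38 ⌈22909/607⌉=38 ⌈23242/607⌉=39
  n=70…71: ⌈23575/607⌉=39 ⌈23908/607⌉=40
s_n = t_(n+1) − t_n for n = 0 … 70 gives
prefix = 01101010101101010101011010101010110101010110101010101101010101011010101
slide a length-4 window over [0..3] … [67..70] (68 windows); first occurrence of each distinct factor:
  [  0..  3] 0110
  [  1..  4] 1101
  [  2..  5] 1010
  [  3..  6] 0101
  [  8.. 11] 1011
  (the other 63 windows repeat one of these)
distinct factors: {0101, 0110, 1010, 1011, 1101}
count = 5  (Sturmian bound for length 4 is 5)


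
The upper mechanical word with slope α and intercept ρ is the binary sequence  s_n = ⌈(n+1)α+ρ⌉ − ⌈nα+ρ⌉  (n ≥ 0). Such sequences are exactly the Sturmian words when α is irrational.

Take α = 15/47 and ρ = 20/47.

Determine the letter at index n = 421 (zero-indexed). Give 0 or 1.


(n+1)α + ρ = (422·15 + 20) / 47 = 6350/47
nα + ρ     = (421·15 + 20) / 47 = 6335/47
⌈6350/47⌉ = 136,  ⌈6335/47⌉ = 135
s_{421} = 136 − 135 = 1

1


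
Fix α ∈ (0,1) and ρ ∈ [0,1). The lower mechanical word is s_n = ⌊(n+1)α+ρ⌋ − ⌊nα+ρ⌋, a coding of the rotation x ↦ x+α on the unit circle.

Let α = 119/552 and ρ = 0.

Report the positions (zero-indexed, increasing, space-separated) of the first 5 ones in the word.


4 9 13 18 23

n=0: ⌊119/552⌋−⌊0/552⌋ = 0−0 = 0
n=1: ⌊238/552⌋−⌊119/552⌋ = 0−0 = 0
n=2: ⌊357/552⌋−⌊238/552⌋ = 0−0 = 0
n=3: ⌊476/552⌋−⌊357/552⌋ = 0−0 = 0
n=4: ⌊595/552⌋−⌊476/552⌋ = 1−0 = 1  ← one
n=5: ⌊714/552⌋−⌊595/552⌋ = 1−1 = 0
n=6: ⌊833/552⌋−⌊714/552⌋ = 1−1 = 0
n=7: ⌊952/552⌋−⌊833/552⌋ = 1−1 = 0
n=8: ⌊1071/552⌋−⌊952/552⌋ = 1−1 = 0
n=9: ⌊1190/552⌋−⌊1071/552⌋ = 2−1 = 1  ← one
n=10: ⌊1309/552⌋−⌊1190/552⌋ = 2−2 = 0
n=11: ⌊1428/552⌋−⌊1309/552⌋ = 2−2 = 0
n=12: ⌊1547/552⌋−⌊1428/552⌋ = 2−2 = 0
n=13: ⌊1666/552⌋−⌊1547/552⌋ = 3−2 = 1  ← one
n=14: ⌊1785/552⌋−⌊1666/552⌋ = 3−3 = 0
n=15: ⌊1904/552⌋−⌊1785/552⌋ = 3−3 = 0
n=16: ⌊2023/552⌋−⌊1904/552⌋ = 3−3 = 0
n=17: ⌊2142/552⌋−⌊2023/552⌋ = 3−3 = 0
n=18: ⌊2261/552⌋−⌊2142/552⌋ = 4−3 = 1  ← one
n=19: ⌊2380/552⌋−⌊2261/552⌋ = 4−4 = 0
n=20: ⌊2499/552⌋−⌊2380/552⌋ = 4−4 = 0
n=21: ⌊2618/552⌋−⌊2499/552⌋ = 4−4 = 0
n=22: ⌊2737/552⌋−⌊2618/552⌋ = 4−4 = 0
n=23: ⌊2856/552⌋−⌊2737/552⌋ = 5−4 = 1  ← one
positions of the first 5 ones: 4 9 13 18 23


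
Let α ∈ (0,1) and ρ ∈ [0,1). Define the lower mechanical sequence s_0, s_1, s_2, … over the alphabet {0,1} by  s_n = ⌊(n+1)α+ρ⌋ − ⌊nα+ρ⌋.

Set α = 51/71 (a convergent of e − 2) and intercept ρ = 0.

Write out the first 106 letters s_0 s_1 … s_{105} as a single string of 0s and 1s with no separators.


n=0: ⌊(1·51)/71⌋ − ⌊(0·51)/71⌋ = ⌊51/71⌋ − ⌊0/71⌋ = 0 − 0 = 0
n=1: ⌊(2·51)/71⌋ − ⌊(1·51)/71⌋ = ⌊102/71⌋ − ⌊51/71⌋ = 1 − 0 = 1
n=2: ⌊(3·51)/71⌋ − ⌊(2·51)/71⌋ = ⌊153/71⌋ − ⌊102/71⌋ = 2 − 1 = 1
n=3: ⌊(4·51)/71⌋ − ⌊(3·51)/71⌋ = ⌊204/71⌋ − ⌊153/71⌋ = 2 − 2 = 0
n=4: ⌊(5·51)/71⌋ − ⌊(4·51)/71⌋ = ⌊255/71⌋ − ⌊204/71⌋ = 3 − 2 = 1
n=5: ⌊(6·51)/71⌋ − ⌊(5·51)/71⌋ = ⌊306/71⌋ − ⌊255/71⌋ = 4 − 3 = 1
n=6: ⌊(7·51)/71⌋ − ⌊(6·51)/71⌋ = ⌊357/71⌋ − ⌊306/71⌋ = 5 − 4 = 1
n=7: ⌊(8·51)/71⌋ − ⌊(7·51)/71⌋ = ⌊408/71⌋ − ⌊357/71⌋ = 5 − 5 = 0
n=8: ⌊(9·51)/71⌋ − ⌊(8·51)/71⌋ = ⌊459/71⌋ − ⌊408/71⌋ = 6 − 5 = 1
n=9: ⌊(10·51)/71⌋ − ⌊(9·51)/71⌋ = ⌊510/71⌋ − ⌊459/71⌋ = 7 − 6 = 1
n=10: ⌊(11·51)/71⌋ − ⌊(10·51)/71⌋ = ⌊561/71⌋ − ⌊510/71⌋ = 7 − 7 = 0
n=11: ⌊(12·51)/71⌋ − ⌊(11·51)/71⌋ = ⌊612/71⌋ − ⌊561/71⌋ = 8 − 7 = 1
n=12: ⌊(13·51)/71⌋ − ⌊(12·51)/71⌋ = ⌊663/71⌋ − ⌊612/71⌋ = 9 − 8 = 1
n=13: ⌊(14·51)/71⌋ − ⌊(13·51)/71⌋ = ⌊714/71⌋ − ⌊663/71⌋ = 10 − 9 = 1
n=14: ⌊(15·51)/71⌋ − ⌊(14·51)/71⌋ = ⌊765/71⌋ − ⌊714/71⌋ = 10 − 10 = 0
n=15: ⌊(16·51)/71⌋ − ⌊(15·51)/71⌋ = ⌊816/71⌋ − ⌊765/71⌋ = 11 − 10 = 1
n=16: ⌊(17·51)/71⌋ − ⌊(16·51)/71⌋ = ⌊867/71⌋ − ⌊816/71⌋ = 12 − 11 = 1
n=17: ⌊(18·51)/71⌋ − ⌊(17·51)/71⌋ = ⌊918/71⌋ − ⌊867/71⌋ = 12 − 12 = 0
n=18: ⌊(19·51)/71⌋ − ⌊(18·51)/71⌋ = ⌊969/71⌋ − ⌊918/71⌋ = 13 − 12 = 1
n=19: ⌊(20·51)/71⌋ − ⌊(19·51)/71⌋ = ⌊1020/71⌋ − ⌊969/71⌋ = 14 − 13 = 1
n=20: ⌊(21·51)/71⌋ − ⌊(20·51)/71⌋ = ⌊1071/71⌋ − ⌊1020/71⌋ = 15 − 14 = 1
n=21: ⌊(22·51)/71⌋ − ⌊(21·51)/71⌋ = ⌊1122/71⌋ − ⌊1071/71⌋ = 15 − 15 = 0
n=22: ⌊(23·51)/71⌋ − ⌊(22·51)/71⌋ = ⌊1173/71⌋ − ⌊1122/71⌋ = 16 − 15 = 1
n=23: ⌊(24·51)/71⌋ − ⌊(23·51)/71⌋ = ⌊1224/71⌋ − ⌊1173/71⌋ = 17 − 16 = 1
n=24: ⌊(25·51)/71⌋ − ⌊(24·51)/71⌋ = ⌊1275/71⌋ − ⌊1224/71⌋ = 17 − 17 = 0
n=25: ⌊(26·51)/71⌋ − ⌊(25·51)/71⌋ = ⌊1326/71⌋ − ⌊1275/71⌋ = 18 − 17 = 1
n=26: ⌊(27·51)/71⌋ − ⌊(26·51)/71⌋ = ⌊1377/71⌋ − ⌊1326/71⌋ = 19 − 18 = 1
n=27: ⌊(28·51)/71⌋ − ⌊(27·51)/71⌋ = ⌊1428/71⌋ − ⌊1377/71⌋ = 20 − 19 = 1
n=28: ⌊(29·51)/71⌋ − ⌊(28·51)/71⌋ = ⌊1479/71⌋ − ⌊1428/71⌋ = 20 − 20 = 0
n=29: ⌊(30·51)/71⌋ − ⌊(29·51)/71⌋ = ⌊1530/71⌋ − ⌊1479/71⌋ = 21 − 20 = 1
n=30: ⌊(31·51)/71⌋ − ⌊(30·51)/71⌋ = ⌊1581/71⌋ − ⌊1530/71⌋ = 22 − 21 = 1
n=31: ⌊(32·51)/71⌋ − ⌊(31·51)/71⌋ = ⌊1632/71⌋ − ⌊1581/71⌋ = 22 − 22 = 0
n=32: ⌊(33·51)/71⌋ − ⌊(32·51)/71⌋ = ⌊1683/71⌋ − ⌊1632/71⌋ = 23 − 22 = 1
n=33: ⌊(34·51)/71⌋ − ⌊(33·51)/71⌋ = ⌊1734/71⌋ − ⌊1683/71⌋ = 24 − 23 = 1
n=34: ⌊(35·51)/71⌋ − ⌊(34·51)/71⌋ = ⌊1785/71⌋ − ⌊1734/71⌋ = 25 − 24 = 1
n=35: ⌊(36·51)/71⌋ − ⌊(35·51)/71⌋ = ⌊1836/71⌋ − ⌊1785/71⌋ = 25 − 25 = 0
n=36: ⌊(37·51)/71⌋ − ⌊(36·51)/71⌋ = ⌊1887/71⌋ − ⌊1836/71⌋ = 26 − 25 = 1
n=37: ⌊(38·51)/71⌋ − ⌊(37·51)/71⌋ = ⌊1938/71⌋ − ⌊1887/71⌋ = 27 − 26 = 1
n=38: ⌊(39·51)/71⌋ − ⌊(38·51)/71⌋ = ⌊1989/71⌋ − ⌊1938/71⌋ = 28 − 27 = 1
n=39: ⌊(40·51)/71⌋ − ⌊(39·51)/71⌋ = ⌊2040/71⌋ − ⌊1989/71⌋ = 28 − 28 = 0
n=40: ⌊(41·51)/71⌋ − ⌊(40·51)/71⌋ = ⌊2091/71⌋ − ⌊2040/71⌋ = 29 − 28 = 1
n=41: ⌊(42·51)/71⌋ − ⌊(41·51)/71⌋ = ⌊2142/71⌋ − ⌊2091/71⌋ = 30 − 29 = 1
n=42: ⌊(43·51)/71⌋ − ⌊(42·51)/71⌋ = ⌊2193/71⌋ − ⌊2142/71⌋ = 30 − 30 = 0
n=43: ⌊(44·51)/71⌋ − ⌊(43·51)/71⌋ = ⌊2244/71⌋ − ⌊2193/71⌋ = 31 − 30 = 1
n=44: ⌊(45·51)/71⌋ − ⌊(44·51)/71⌋ = ⌊2295/71⌋ − ⌊2244/71⌋ = 32 − 31 = 1
n=45: ⌊(46·51)/71⌋ − ⌊(45·51)/71⌋ = ⌊2346/71⌋ − ⌊2295/71⌋ = 33 − 32 = 1
n=46: ⌊(47·51)/71⌋ − ⌊(46·51)/71⌋ = ⌊2397/71⌋ − ⌊2346/71⌋ = 33 − 33 = 0
n=47: ⌊(48·51)/71⌋ − ⌊(47·51)/71⌋ = ⌊2448/71⌋ − ⌊2397/71⌋ = 34 − 33 = 1
n=48: ⌊(49·51)/71⌋ − ⌊(48·51)/71⌋ = ⌊2499/71⌋ − ⌊2448/71⌋ = 35 − 34 = 1
n=49: ⌊(50·51)/71⌋ − ⌊(49·51)/71⌋ = ⌊2550/71⌋ − ⌊2499/71⌋ = 35 − 35 = 0
n=50: ⌊(51·51)/71⌋ − ⌊(50·51)/71⌋ = ⌊2601/71⌋ − ⌊2550/71⌋ = 36 − 35 = 1
n=51: ⌊(52·51)/71⌋ − ⌊(51·51)/71⌋ = ⌊2652/71⌋ − ⌊2601/71⌋ = 37 − 36 = 1
n=52: ⌊(53·51)/71⌋ − ⌊(52·51)/71⌋ = ⌊2703/71⌋ − ⌊2652/71⌋ = 38 − 37 = 1
n=53: ⌊(54·51)/71⌋ − ⌊(53·51)/71⌋ = ⌊2754/71⌋ − ⌊2703/71⌋ = 38 − 38 = 0
n=54: ⌊(55·51)/71⌋ − ⌊(54·51)/71⌋ = ⌊2805/71⌋ − ⌊2754/71⌋ = 39 − 38 = 1
n=55: ⌊(56·51)/71⌋ − ⌊(55·51)/71⌋ = ⌊2856/71⌋ − ⌊2805/71⌋ = 40 − 39 = 1
n=56: ⌊(57·51)/71⌋ − ⌊(56·51)/71⌋ = ⌊2907/71⌋ − ⌊2856/71⌋ = 40 − 40 = 0
n=57: ⌊(58·51)/71⌋ − ⌊(57·51)/71⌋ = ⌊2958/71⌋ − ⌊2907/71⌋ = 41 − 40 = 1
n=58: ⌊(59·51)/71⌋ − ⌊(58·51)/71⌋ = ⌊3009/71⌋ − ⌊2958/71⌋ = 42 − 41 = 1
n=59: ⌊(60·51)/71⌋ − ⌊(59·51)/71⌋ = ⌊3060/71⌋ − ⌊3009/71⌋ = 43 − 42 = 1
n=60: ⌊(61·51)/71⌋ − ⌊(60·51)/71⌋ = ⌊3111/71⌋ − ⌊3060/71⌋ = 43 − 43 = 0
n=61: ⌊(62·51)/71⌋ − ⌊(61·51)/71⌋ = ⌊3162/71⌋ − ⌊3111/71⌋ = 44 − 43 = 1
n=62: ⌊(63·51)/71⌋ − ⌊(62·51)/71⌋ = ⌊3213/71⌋ − ⌊3162/71⌋ = 45 − 44 = 1
n=63: ⌊(64·51)/71⌋ − ⌊(63·51)/71⌋ = ⌊3264/71⌋ − ⌊3213/71⌋ = 45 − 45 = 0
n=64: ⌊(65·51)/71⌋ − ⌊(64·51)/71⌋ = ⌊3315/71⌋ − ⌊3264/71⌋ = 46 − 45 = 1
n=65: ⌊(66·51)/71⌋ − ⌊(65·51)/71⌋ = ⌊3366/71⌋ − ⌊3315/71⌋ = 47 − 46 = 1
n=66: ⌊(67·51)/71⌋ − ⌊(66·51)/71⌋ = ⌊3417/71⌋ − ⌊3366/71⌋ = 48 − 47 = 1
n=67: ⌊(68·51)/71⌋ − ⌊(67·51)/71⌋ = ⌊3468/71⌋ − ⌊3417/71⌋ = 48 − 48 = 0
n=68: ⌊(69·51)/71⌋ − ⌊(68·51)/71⌋ = ⌊3519/71⌋ − ⌊3468/71⌋ = 49 − 48 = 1
n=69: ⌊(70·51)/71⌋ − ⌊(69·51)/71⌋ = ⌊3570/71⌋ − ⌊3519/71⌋ = 50 − 49 = 1
n=70: ⌊(71·51)/71⌋ − ⌊(70·51)/71⌋ = ⌊3621/71⌋ − ⌊3570/71⌋ = 51 − 50 = 1
n=71: ⌊(72·51)/71⌋ − ⌊(71·51)/71⌋ = ⌊3672/71⌋ − ⌊3621/71⌋ = 51 − 51 = 0
n=72: ⌊(73·51)/71⌋ − ⌊(72·51)/71⌋ = ⌊3723/71⌋ − ⌊3672/71⌋ = 52 − 51 = 1
n=73: ⌊(74·51)/71⌋ − ⌊(73·51)/71⌋ = ⌊3774/71⌋ − ⌊3723/71⌋ = 53 − 52 = 1
n=74: ⌊(75·51)/71⌋ − ⌊(74·51)/71⌋ = ⌊3825/71⌋ − ⌊3774/71⌋ = 53 − 53 = 0
n=75: ⌊(76·51)/71⌋ − ⌊(75·51)/71⌋ = ⌊3876/71⌋ − ⌊3825/71⌋ = 54 − 53 = 1
n=76: ⌊(77·51)/71⌋ − ⌊(76·51)/71⌋ = ⌊3927/71⌋ − ⌊3876/71⌋ = 55 − 54 = 1
n=77: ⌊(78·51)/71⌋ − ⌊(77·51)/71⌋ = ⌊3978/71⌋ − ⌊3927/71⌋ = 56 − 55 = 1
n=78: ⌊(79·51)/71⌋ − ⌊(78·51)/71⌋ = ⌊4029/71⌋ − ⌊3978/71⌋ = 56 − 56 = 0
n=79: ⌊(80·51)/71⌋ − ⌊(79·51)/71⌋ = ⌊4080/71⌋ − ⌊4029/71⌋ = 57 − 56 = 1
n=80: ⌊(81·51)/71⌋ − ⌊(80·51)/71⌋ = ⌊4131/71⌋ − ⌊4080/71⌋ = 58 − 57 = 1
n=81: ⌊(82·51)/71⌋ − ⌊(81·51)/71⌋ = ⌊4182/71⌋ − ⌊4131/71⌋ = 58 − 58 = 0
n=82: ⌊(83·51)/71⌋ − ⌊(82·51)/71⌋ = ⌊4233/71⌋ − ⌊4182/71⌋ = 59 − 58 = 1
n=83: ⌊(84·51)/71⌋ − ⌊(83·51)/71⌋ = ⌊4284/71⌋ − ⌊4233/71⌋ = 60 − 59 = 1
n=84: ⌊(85·51)/71⌋ − ⌊(84·51)/71⌋ = ⌊4335/71⌋ − ⌊4284/71⌋ = 61 − 60 = 1
n=85: ⌊(86·51)/71⌋ − ⌊(85·51)/71⌋ = ⌊4386/71⌋ − ⌊4335/71⌋ = 61 − 61 = 0
n=86: ⌊(87·51)/71⌋ − ⌊(86·51)/71⌋ = ⌊4437/71⌋ − ⌊4386/71⌋ = 62 − 61 = 1
n=87: ⌊(88·51)/71⌋ − ⌊(87·51)/71⌋ = ⌊4488/71⌋ − ⌊4437/71⌋ = 63 − 62 = 1
n=88: ⌊(89·51)/71⌋ − ⌊(88·51)/71⌋ = ⌊4539/71⌋ − ⌊4488/71⌋ = 63 − 63 = 0
n=89: ⌊(90·51)/71⌋ − ⌊(89·51)/71⌋ = ⌊4590/71⌋ − ⌊4539/71⌋ = 64 − 63 = 1
n=90: ⌊(91·51)/71⌋ − ⌊(90·51)/71⌋ = ⌊4641/71⌋ − ⌊4590/71⌋ = 65 − 64 = 1
n=91: ⌊(92·51)/71⌋ − ⌊(91·51)/71⌋ = ⌊4692/71⌋ − ⌊4641/71⌋ = 66 − 65 = 1
n=92: ⌊(93·51)/71⌋ − ⌊(92·51)/71⌋ = ⌊4743/71⌋ − ⌊4692/71⌋ = 66 − 66 = 0
n=93: ⌊(94·51)/71⌋ − ⌊(93·51)/71⌋ = ⌊4794/71⌋ − ⌊4743/71⌋ = 67 − 66 = 1
n=94: ⌊(95·51)/71⌋ − ⌊(94·51)/71⌋ = ⌊4845/71⌋ − ⌊4794/71⌋ = 68 − 67 = 1
n=95: ⌊(96·51)/71⌋ − ⌊(95·51)/71⌋ = ⌊4896/71⌋ − ⌊4845/71⌋ = 68 − 68 = 0
n=96: ⌊(97·51)/71⌋ − ⌊(96·51)/71⌋ = ⌊4947/71⌋ − ⌊4896/71⌋ = 69 − 68 = 1
n=97: ⌊(98·51)/71⌋ − ⌊(97·51)/71⌋ = ⌊4998/71⌋ − ⌊4947/71⌋ = 70 − 69 = 1
n=98: ⌊(99·51)/71⌋ − ⌊(98·51)/71⌋ = ⌊5049/71⌋ − ⌊4998/71⌋ = 71 − 70 = 1
n=99: ⌊(100·51)/71⌋ − ⌊(99·51)/71⌋ = ⌊5100/71⌋ − ⌊5049/71⌋ = 71 − 71 = 0
n=100: ⌊(101·51)/71⌋ − ⌊(100·51)/71⌋ = ⌊5151/71⌋ − ⌊5100/71⌋ = 72 − 71 = 1
n=101: ⌊(102·51)/71⌋ − ⌊(101·51)/71⌋ = ⌊5202/71⌋ − ⌊5151/71⌋ = 73 − 72 = 1
n=102: ⌊(103·51)/71⌋ − ⌊(102·51)/71⌋ = ⌊5253/71⌋ − ⌊5202/71⌋ = 73 − 73 = 0
n=103: ⌊(104·51)/71⌋ − ⌊(103·51)/71⌋ = ⌊5304/71⌋ − ⌊5253/71⌋ = 74 − 73 = 1
n=104: ⌊(105·51)/71⌋ − ⌊(104·51)/71⌋ = ⌊5355/71⌋ − ⌊5304/71⌋ = 75 − 74 = 1
n=105: ⌊(106·51)/71⌋ − ⌊(105·51)/71⌋ = ⌊5406/71⌋ − ⌊5355/71⌋ = 76 − 75 = 1

0110111011011101101110110111011011101110110111011011101101110110111011101101110110111011011101101110110111
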